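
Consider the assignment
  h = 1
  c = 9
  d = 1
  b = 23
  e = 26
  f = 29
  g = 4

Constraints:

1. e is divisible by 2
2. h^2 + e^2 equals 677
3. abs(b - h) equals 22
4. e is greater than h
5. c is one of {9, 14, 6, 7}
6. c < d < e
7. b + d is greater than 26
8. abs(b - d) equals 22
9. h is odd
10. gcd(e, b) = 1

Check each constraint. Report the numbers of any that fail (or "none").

1. 26 / 2 = 13, so 2 divides 26  yes
2. h^2 + e^2 = 1^2 + 26^2 = 1 + 676 = 677  yes
3. abs(23 - 1) = 22  yes
4. e = 26, h = 1; 26 > 1  yes
5. c = 9 is in {9, 14, 6, 7}  yes
6. values 9, 1, 26; c = 9 is not < d = 1  no
7. b + d = 23 + 1 = 24; 24 ≤ 26, bound 26 not met  no
8. abs(23 - 1) = 22  yes
9. h = 1 is odd  yes
10. gcd(26, 23) = 1  yes

No — constraints 6 and 7 are not satisfied.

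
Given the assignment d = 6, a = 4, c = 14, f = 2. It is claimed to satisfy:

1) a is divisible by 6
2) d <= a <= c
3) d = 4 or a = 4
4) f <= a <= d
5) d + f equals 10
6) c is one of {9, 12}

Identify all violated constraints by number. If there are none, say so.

1) 4 = 6*0 + 4, so 6 does not divide 4  ✗
2) values 6, 4, 14; d = 6 is not <= a = 4  ✗
3) d = 6 ≠ 4, but a = 4 = 4 (second disjunct)  ✓
4) values 2 <= 4 <= 6  ✓
5) d + f = 6 + 2 = 8, not 10  ✗
6) c = 14 is not in {9, 12}  ✗

Violated: 1, 2, 5, and 6.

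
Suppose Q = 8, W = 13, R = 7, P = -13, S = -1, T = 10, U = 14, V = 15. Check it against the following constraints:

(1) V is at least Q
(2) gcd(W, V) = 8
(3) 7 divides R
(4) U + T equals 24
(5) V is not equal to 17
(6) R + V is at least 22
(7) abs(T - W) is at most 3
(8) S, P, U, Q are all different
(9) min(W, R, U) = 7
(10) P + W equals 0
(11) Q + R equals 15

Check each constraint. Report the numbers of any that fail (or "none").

(1) V = 15, Q = 8; 15 ≥ 8 — holds.
(2) gcd(13, 15) = 1, not 8 — does not hold.
(3) 7 / 7 = 1, so 7 divides 7 — holds.
(4) U + T = 14 + 10 = 24 — holds.
(5) V = 15, and 15 ≠ 17 — holds.
(6) R + V = 7 + 15 = 22; 22 ≥ 22 — holds.
(7) abs(10 - 13) = 3; 3 ≤ 3 — holds.
(8) values -1, -13, 14, 8 are pairwise distinct — holds.
(9) min(13, 7, 14) = 7 — holds.
(10) P + W = -13 + 13 = 0 — holds.
(11) Q + R = 8 + 7 = 15 — holds.

Violated: 2.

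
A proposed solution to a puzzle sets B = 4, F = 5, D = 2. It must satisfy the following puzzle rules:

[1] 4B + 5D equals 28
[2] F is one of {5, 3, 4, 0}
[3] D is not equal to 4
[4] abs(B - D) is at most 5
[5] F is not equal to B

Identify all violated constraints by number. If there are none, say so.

[1] 4B + 5D = 4(4) + 5(2) = 26, not 28 — fails.
[2] F = 5 is in {5, 3, 4, 0} — holds.
[3] D = 2, and 2 ≠ 4 — holds.
[4] abs(4 - 2) = 2; 2 ≤ 5 — holds.
[5] F = 5, B = 4; distinct — holds.

The assignment fails constraint 1.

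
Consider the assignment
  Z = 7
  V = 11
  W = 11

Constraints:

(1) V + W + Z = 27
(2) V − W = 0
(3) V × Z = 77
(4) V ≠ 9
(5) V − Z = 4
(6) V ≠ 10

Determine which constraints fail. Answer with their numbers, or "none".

(1) V + W + Z = 11 + 11 + 7 = 29, not 27  FAIL
(2) V − W = 11 − 11 = 0  OK
(3) V × Z = 11 × 7 = 77  OK
(4) V = 11, and 11 ≠ 9  OK
(5) V − Z = 11 − 7 = 4  OK
(6) V = 11, and 11 ≠ 10  OK

The assignment fails constraint 1.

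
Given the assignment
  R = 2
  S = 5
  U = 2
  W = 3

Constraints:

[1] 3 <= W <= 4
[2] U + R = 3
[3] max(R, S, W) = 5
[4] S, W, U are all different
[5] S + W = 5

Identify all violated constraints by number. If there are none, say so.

[1] W = 3 lies in [3, 4] — holds.
[2] U + R = 2 + 2 = 4, not 3 — fails.
[3] max(2, 5, 3) = 5 — holds.
[4] values 5, 3, 2 are pairwise distinct — holds.
[5] S + W = 5 + 3 = 8, not 5 — fails.

Violated: 2, 5.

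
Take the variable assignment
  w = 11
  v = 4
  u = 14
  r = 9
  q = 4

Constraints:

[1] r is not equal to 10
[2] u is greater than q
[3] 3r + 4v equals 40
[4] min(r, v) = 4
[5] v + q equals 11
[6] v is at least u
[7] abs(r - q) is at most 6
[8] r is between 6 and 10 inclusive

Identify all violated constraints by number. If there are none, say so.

[1] r = 9, and 9 ≠ 10 — satisfied.
[2] u = 14, q = 4; 14 > 4 — satisfied.
[3] 3r + 4v = 3(9) + 4(4) = 43, not 40 — violated.
[4] min(9, 4) = 4 — satisfied.
[5] v + q = 4 + 4 = 8, not 11 — violated.
[6] v = 4, u = 14; 4 < 14 (want ≥) — violated.
[7] abs(9 - 4) = 5; 5 ≤ 6 — satisfied.
[8] r = 9 lies in [6, 10] — satisfied.

Violated: 3, 5, and 6.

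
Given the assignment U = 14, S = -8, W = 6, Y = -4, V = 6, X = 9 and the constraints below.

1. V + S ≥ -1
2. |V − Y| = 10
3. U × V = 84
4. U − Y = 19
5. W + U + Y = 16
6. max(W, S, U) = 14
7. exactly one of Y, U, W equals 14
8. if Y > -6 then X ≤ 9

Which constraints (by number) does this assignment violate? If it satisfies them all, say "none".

Violated: 1 and 4.

1. V + S = 6 + (-8) = -2; -2 < -1, bound -1 not met  false
2. |6 − (-4)| = 10  true
3. U × V = 14 × 6 = 84  true
4. U − Y = 14 − (-4) = 18, not 19  false
5. W + U + Y = 6 + 14 + (-4) = 16  true
6. max(6, -8, 14) = 14  true
7. Y=-4, U=14, W=6; 1 of them equals 14  true
8. Y = -4 > -6, so we need X ≤ 9; X = 9 ≤ 9  true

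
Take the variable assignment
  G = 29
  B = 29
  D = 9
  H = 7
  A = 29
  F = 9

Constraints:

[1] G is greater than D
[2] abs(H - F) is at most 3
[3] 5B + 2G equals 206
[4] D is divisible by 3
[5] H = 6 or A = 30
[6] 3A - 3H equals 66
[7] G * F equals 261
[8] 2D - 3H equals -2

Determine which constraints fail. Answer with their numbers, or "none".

[1] G = 29, D = 9; 29 > 9  true
[2] abs(7 - 9) = 2; 2 ≤ 3  true
[3] 5B + 2G = 5(29) + 2(29) = 203, not 206  false
[4] 9 / 3 = 3, so 3 divides 9  true
[5] H = 7 ≠ 6 and A = 29 ≠ 30; both disjuncts false  false
[6] 3A - 3H = 3(29) - 3(7) = 66  true
[7] G * F = 29 * 9 = 261  true
[8] 2D - 3H = 2(9) - 3(7) = -3, not -2  false

The assignment fails constraints 3, 5, and 8.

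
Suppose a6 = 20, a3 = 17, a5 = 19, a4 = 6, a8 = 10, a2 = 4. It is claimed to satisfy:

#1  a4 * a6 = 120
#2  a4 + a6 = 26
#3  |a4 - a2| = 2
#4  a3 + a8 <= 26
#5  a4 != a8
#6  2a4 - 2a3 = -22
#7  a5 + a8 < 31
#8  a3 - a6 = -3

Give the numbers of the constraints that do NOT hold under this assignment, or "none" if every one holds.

Constraint 4 is violated.

#1 a4 * a6 = 6 * 20 = 120  yes
#2 a4 + a6 = 6 + 20 = 26  yes
#3 |6 - 4| = 2  yes
#4 a3 + a8 = 17 + 10 = 27; 27 > 26, bound 26 not met  no
#5 a4 = 6, a8 = 10; distinct  yes
#6 2a4 - 2a3 = 2(6) - 2(17) = -22  yes
#7 a5 + a8 = 19 + 10 = 29; 29 < 31  yes
#8 a3 - a6 = 17 - 20 = -3  yes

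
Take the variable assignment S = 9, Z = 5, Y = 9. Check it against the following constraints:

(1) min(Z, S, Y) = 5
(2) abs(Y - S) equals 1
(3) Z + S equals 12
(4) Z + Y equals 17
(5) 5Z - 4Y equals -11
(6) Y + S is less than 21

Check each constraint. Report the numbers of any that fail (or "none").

No — constraints 2, 3, and 4 are not satisfied.

(1) min(5, 9, 9) = 5 — OK.
(2) abs(9 - 9) = 0, not 1 — violated.
(3) Z + S = 5 + 9 = 14, not 12 — violated.
(4) Z + Y = 5 + 9 = 14, not 17 — violated.
(5) 5Z - 4Y = 5(5) - 4(9) = -11 — OK.
(6) Y + S = 9 + 9 = 18; 18 < 21 — OK.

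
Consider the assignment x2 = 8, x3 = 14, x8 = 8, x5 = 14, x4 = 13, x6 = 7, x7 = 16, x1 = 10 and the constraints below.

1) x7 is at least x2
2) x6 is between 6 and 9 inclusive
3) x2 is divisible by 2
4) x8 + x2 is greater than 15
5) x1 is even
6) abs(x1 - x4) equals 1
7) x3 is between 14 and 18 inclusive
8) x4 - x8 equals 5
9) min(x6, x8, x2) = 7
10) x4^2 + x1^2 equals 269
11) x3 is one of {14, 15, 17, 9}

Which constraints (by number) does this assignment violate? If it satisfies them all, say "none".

1) x7 = 16, x2 = 8; 16 ≥ 8  ✓
2) x6 = 7 lies in [6, 9]  ✓
3) 8 / 2 = 4, so 2 divides 8  ✓
4) x8 + x2 = 8 + 8 = 16; 16 > 15  ✓
5) x1 = 10 is even  ✓
6) abs(10 - 13) = 3, not 1  ✗
7) x3 = 14 lies in [14, 18]  ✓
8) x4 - x8 = 13 - 8 = 5  ✓
9) min(7, 8, 8) = 7  ✓
10) x4^2 + x1^2 = 13^2 + 10^2 = 169 + 100 = 269  ✓
11) x3 = 14 is in {14, 15, 17, 9}  ✓

Constraint 6 does not hold.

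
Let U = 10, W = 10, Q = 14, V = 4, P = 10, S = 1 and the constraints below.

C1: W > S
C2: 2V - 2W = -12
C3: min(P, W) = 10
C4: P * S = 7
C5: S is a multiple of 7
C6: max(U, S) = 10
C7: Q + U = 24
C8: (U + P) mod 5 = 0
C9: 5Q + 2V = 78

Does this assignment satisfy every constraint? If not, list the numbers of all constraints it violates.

C1: W = 10, S = 1; 10 > 1 — OK.
C2: 2V - 2W = 2(4) - 2(10) = -12 — OK.
C3: min(10, 10) = 10 — OK.
C4: P * S = 10 * 1 = 10, not 7 — violated.
C5: 1 = 7*0 + 1, so 7 does not divide 1 — violated.
C6: max(10, 1) = 10 — OK.
C7: Q + U = 14 + 10 = 24 — OK.
C8: U + P = 20; 20 mod 5 = 0 — OK.
C9: 5Q + 2V = 5(14) + 2(4) = 78 — OK.

The assignment fails constraints 4 and 5.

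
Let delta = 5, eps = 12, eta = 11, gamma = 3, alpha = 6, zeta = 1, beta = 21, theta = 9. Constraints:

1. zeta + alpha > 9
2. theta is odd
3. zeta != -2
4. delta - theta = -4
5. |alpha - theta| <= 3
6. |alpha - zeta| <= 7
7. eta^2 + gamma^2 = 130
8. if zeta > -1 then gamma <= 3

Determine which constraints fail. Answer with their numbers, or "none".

1. zeta + alpha = 1 + 6 = 7; 7 ≤ 9, bound 9 not met  false
2. theta = 9 is odd  true
3. zeta = 1, and 1 ≠ -2  true
4. delta - theta = 5 - 9 = -4  true
5. |6 - 9| = 3; 3 ≤ 3  true
6. |6 - 1| = 5; 5 ≤ 7  true
7. eta^2 + gamma^2 = 11^2 + 3^2 = 121 + 9 = 130  true
8. zeta = 1 > -1, so we need gamma ≤ 3; gamma = 3 ≤ 3  true

No — constraint 1 is not satisfied.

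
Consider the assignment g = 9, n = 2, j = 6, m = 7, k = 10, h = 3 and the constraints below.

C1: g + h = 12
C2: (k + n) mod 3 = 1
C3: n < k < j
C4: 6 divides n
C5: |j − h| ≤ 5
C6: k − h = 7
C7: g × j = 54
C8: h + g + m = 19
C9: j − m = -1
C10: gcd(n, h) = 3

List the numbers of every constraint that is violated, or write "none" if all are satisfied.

Constraints 2, 3, 4, 10 are violated.

C1: g + h = 9 + 3 = 12  yes
C2: k + n = 12; 12 mod 3 = 0, not 1  no
C3: values 2, 10, 6; k = 10 is not < j = 6  no
C4: 2 = 6×0 + 2, so 6 does not divide 2  no
C5: |6 − 3| = 3; 3 ≤ 5  yes
C6: k − h = 10 − 3 = 7  yes
C7: g × j = 9 × 6 = 54  yes
C8: h + g + m = 3 + 9 + 7 = 19  yes
C9: j − m = 6 − 7 = -1  yes
C10: gcd(2, 3) = 1, not 3  no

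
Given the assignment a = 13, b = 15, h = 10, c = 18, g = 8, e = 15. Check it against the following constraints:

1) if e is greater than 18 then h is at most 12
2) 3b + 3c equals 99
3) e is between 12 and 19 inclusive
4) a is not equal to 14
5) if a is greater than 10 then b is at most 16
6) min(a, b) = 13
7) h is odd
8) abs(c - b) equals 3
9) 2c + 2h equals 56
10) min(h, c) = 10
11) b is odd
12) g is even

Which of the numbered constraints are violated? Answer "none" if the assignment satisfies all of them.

Constraint 7 is violated.

1) e = 15, not > 18; antecedent false, conditional vacuously true — OK.
2) 3b + 3c = 3(15) + 3(18) = 99 — OK.
3) e = 15 lies in [12, 19] — OK.
4) a = 13, and 13 ≠ 14 — OK.
5) a = 13 > 10, so we need b ≤ 16; b = 15 ≤ 16 — OK.
6) min(13, 15) = 13 — OK.
7) h = 10 is even — violated.
8) abs(18 - 15) = 3 — OK.
9) 2c + 2h = 2(18) + 2(10) = 56 — OK.
10) min(10, 18) = 10 — OK.
11) b = 15 is odd — OK.
12) g = 8 is even — OK.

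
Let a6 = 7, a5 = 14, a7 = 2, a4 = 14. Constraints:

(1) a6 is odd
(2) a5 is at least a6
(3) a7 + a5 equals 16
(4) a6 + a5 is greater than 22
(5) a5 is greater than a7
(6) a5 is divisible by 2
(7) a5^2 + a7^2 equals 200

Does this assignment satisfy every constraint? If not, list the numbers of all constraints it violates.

(1) a6 = 7 is odd  yes
(2) a5 = 14, a6 = 7; 14 ≥ 7  yes
(3) a7 + a5 = 2 + 14 = 16  yes
(4) a6 + a5 = 7 + 14 = 21; 21 ≤ 22, bound 22 not met  no
(5) a5 = 14, a7 = 2; 14 > 2  yes
(6) 14 / 2 = 7, so 2 divides 14  yes
(7) a5^2 + a7^2 = 14^2 + 2^2 = 196 + 4 = 200  yes

Constraint 4 is violated.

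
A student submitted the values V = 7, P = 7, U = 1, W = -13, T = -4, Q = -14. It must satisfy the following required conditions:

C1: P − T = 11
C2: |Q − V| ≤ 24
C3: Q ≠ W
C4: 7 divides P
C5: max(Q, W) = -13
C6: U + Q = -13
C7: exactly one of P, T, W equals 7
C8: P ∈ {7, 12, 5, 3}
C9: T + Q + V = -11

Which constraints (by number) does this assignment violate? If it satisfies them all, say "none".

None — every constraint holds.

C1: P − T = 7 − (-4) = 11 — satisfied.
C2: |-14 − 7| = 21; 21 ≤ 24 — satisfied.
C3: Q = -14, W = -13; distinct — satisfied.
C4: 7 / 7 = 1, so 7 divides 7 — satisfied.
C5: max(-14, -13) = -13 — satisfied.
C6: U + Q = 1 + (-14) = -13 — satisfied.
C7: P=7, T=-4, W=-13; 1 of them equals 7 — satisfied.
C8: P = 7 is in {7, 12, 5, 3} — satisfied.
C9: T + Q + V = -4 + (-14) + 7 = -11 — satisfied.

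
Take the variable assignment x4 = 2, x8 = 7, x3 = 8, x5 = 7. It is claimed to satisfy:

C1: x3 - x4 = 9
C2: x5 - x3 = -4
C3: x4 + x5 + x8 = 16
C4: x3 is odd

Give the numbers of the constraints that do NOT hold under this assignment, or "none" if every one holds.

The assignment fails constraints 1, 2, and 4.

C1: x3 - x4 = 8 - 2 = 6, not 9 — does not hold.
C2: x5 - x3 = 7 - 8 = -1, not -4 — does not hold.
C3: x4 + x5 + x8 = 2 + 7 + 7 = 16 — holds.
C4: x3 = 8 is even — does not hold.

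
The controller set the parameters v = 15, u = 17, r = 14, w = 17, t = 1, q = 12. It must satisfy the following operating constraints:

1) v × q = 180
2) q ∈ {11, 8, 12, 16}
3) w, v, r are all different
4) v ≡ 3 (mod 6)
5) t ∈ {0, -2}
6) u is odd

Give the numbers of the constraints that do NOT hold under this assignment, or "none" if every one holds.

1) v × q = 15 × 12 = 180  holds
2) q = 12 is in {11, 8, 12, 16}  holds
3) values 17, 15, 14 are pairwise distinct  holds
4) 15 mod 6 = 3  holds
5) t = 1 is not in {0, -2}  fails
6) u = 17 is odd  holds

No — constraint 5 is not satisfied.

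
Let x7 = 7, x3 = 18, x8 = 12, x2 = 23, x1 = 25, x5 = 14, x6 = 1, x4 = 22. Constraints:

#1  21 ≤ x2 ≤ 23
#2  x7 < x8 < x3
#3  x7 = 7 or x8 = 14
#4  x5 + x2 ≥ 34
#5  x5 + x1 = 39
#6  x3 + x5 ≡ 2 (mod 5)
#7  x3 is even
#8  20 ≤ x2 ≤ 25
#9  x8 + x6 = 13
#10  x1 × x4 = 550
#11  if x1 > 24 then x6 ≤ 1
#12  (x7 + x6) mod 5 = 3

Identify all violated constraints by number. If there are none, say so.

#1 x2 = 23 lies in [21, 23] — holds.
#2 values 7 < 12 < 18 — holds.
#3 x7 = 7 = 7 (first disjunct) — holds.
#4 x5 + x2 = 14 + 23 = 37; 37 ≥ 34 — holds.
#5 x5 + x1 = 14 + 25 = 39 — holds.
#6 x3 + x5 = 32; 32 mod 5 = 2 — holds.
#7 x3 = 18 is even — holds.
#8 x2 = 23 lies in [20, 25] — holds.
#9 x8 + x6 = 12 + 1 = 13 — holds.
#10 x1 × x4 = 25 × 22 = 550 — holds.
#11 x1 = 25 > 24, so we need x6 ≤ 1; x6 = 1 ≤ 1 — holds.
#12 x7 + x6 = 8; 8 mod 5 = 3 — holds.

The assignment satisfies every constraint.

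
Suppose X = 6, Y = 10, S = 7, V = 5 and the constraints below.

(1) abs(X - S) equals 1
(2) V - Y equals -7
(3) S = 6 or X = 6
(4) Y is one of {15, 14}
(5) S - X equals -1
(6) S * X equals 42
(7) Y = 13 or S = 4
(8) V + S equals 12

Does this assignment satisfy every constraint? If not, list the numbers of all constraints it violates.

Constraints 2, 4, 5, and 7 are violated.

(1) abs(6 - 7) = 1 — OK.
(2) V - Y = 5 - 10 = -5, not -7 — violated.
(3) S = 7 ≠ 6, but X = 6 = 6 (second disjunct) — OK.
(4) Y = 10 is not in {15, 14} — violated.
(5) S - X = 7 - 6 = 1, not -1 — violated.
(6) S * X = 7 * 6 = 42 — OK.
(7) Y = 10 ≠ 13 and S = 7 ≠ 4; both disjuncts false — violated.
(8) V + S = 5 + 7 = 12 — OK.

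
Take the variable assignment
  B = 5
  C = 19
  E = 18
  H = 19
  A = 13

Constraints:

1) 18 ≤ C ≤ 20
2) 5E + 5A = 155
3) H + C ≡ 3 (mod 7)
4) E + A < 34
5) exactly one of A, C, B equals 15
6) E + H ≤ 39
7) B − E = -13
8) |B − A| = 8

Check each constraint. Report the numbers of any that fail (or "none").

Violated: 5.

1) C = 19 lies in [18, 20] — OK.
2) 5E + 5A = 5(18) + 5(13) = 155 — OK.
3) H + C = 38; 38 mod 7 = 3 — OK.
4) E + A = 18 + 13 = 31; 31 < 34 — OK.
5) A=13, C=19, B=5; 0 of them equal 15, not exactly one — violated.
6) E + H = 18 + 19 = 37; 37 ≤ 39 — OK.
7) B − E = 5 − 18 = -13 — OK.
8) |5 − 13| = 8 — OK.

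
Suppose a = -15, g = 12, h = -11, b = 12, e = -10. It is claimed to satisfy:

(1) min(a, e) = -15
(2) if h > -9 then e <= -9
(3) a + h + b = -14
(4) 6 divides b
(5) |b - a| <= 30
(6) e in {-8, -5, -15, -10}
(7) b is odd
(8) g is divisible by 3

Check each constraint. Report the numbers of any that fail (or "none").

Violated: 7.

(1) min(-15, -10) = -15  ✓
(2) h = -11, not > -9; antecedent false, conditional vacuously true  ✓
(3) a + h + b = -15 + (-11) + 12 = -14  ✓
(4) 12 / 6 = 2, so 6 divides 12  ✓
(5) |12 - (-15)| = 27; 27 ≤ 30  ✓
(6) e = -10 is in {-8, -5, -15, -10}  ✓
(7) b = 12 is even  ✗
(8) 12 / 3 = 4, so 3 divides 12  ✓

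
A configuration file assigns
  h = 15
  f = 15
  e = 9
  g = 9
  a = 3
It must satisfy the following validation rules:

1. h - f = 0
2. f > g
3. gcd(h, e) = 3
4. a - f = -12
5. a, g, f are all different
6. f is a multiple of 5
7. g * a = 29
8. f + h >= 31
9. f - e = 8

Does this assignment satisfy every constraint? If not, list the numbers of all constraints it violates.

1. h - f = 15 - 15 = 0  OK
2. f = 15, g = 9; 15 > 9  OK
3. gcd(15, 9) = 3  OK
4. a - f = 3 - 15 = -12  OK
5. values 3, 9, 15 are pairwise distinct  OK
6. 15 / 5 = 3, so 5 divides 15  OK
7. g * a = 9 * 3 = 27, not 29  FAIL
8. f + h = 15 + 15 = 30; 30 < 31, bound 31 not met  FAIL
9. f - e = 15 - 9 = 6, not 8  FAIL

Constraints 7, 8, and 9 are violated.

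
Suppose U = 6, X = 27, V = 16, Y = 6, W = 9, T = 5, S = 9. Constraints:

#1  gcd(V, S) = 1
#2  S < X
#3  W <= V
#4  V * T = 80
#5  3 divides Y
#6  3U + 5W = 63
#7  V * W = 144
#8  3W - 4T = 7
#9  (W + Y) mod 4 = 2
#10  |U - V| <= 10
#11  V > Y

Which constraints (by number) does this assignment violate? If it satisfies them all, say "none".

Violated: 9.

#1 gcd(16, 9) = 1 — holds.
#2 S = 9, X = 27; 9 < 27 — holds.
#3 W = 9, V = 16; 9 ≤ 16 — holds.
#4 V * T = 16 * 5 = 80 — holds.
#5 6 / 3 = 2, so 3 divides 6 — holds.
#6 3U + 5W = 3(6) + 5(9) = 63 — holds.
#7 V * W = 16 * 9 = 144 — holds.
#8 3W - 4T = 3(9) - 4(5) = 7 — holds.
#9 W + Y = 15; 15 mod 4 = 3, not 2 — fails.
#10 |6 - 16| = 10; 10 ≤ 10 — holds.
#11 V = 16, Y = 6; 16 > 6 — holds.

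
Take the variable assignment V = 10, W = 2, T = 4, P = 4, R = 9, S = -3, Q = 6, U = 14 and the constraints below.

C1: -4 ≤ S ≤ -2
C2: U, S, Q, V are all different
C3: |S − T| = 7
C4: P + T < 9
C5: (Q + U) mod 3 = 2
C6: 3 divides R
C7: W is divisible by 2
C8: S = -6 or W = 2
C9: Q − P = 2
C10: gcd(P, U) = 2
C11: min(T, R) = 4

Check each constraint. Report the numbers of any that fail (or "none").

C1: S = -3 lies in [-4, -2] — satisfied.
C2: values 14, -3, 6, 10 are pairwise distinct — satisfied.
C3: |-3 − 4| = 7 — satisfied.
C4: P + T = 4 + 4 = 8; 8 < 9 — satisfied.
C5: Q + U = 20; 20 mod 3 = 2 — satisfied.
C6: 9 / 3 = 3, so 3 divides 9 — satisfied.
C7: 2 / 2 = 1, so 2 divides 2 — satisfied.
C8: S = -3 ≠ -6, but W = 2 = 2 (second disjunct) — satisfied.
C9: Q − P = 6 − 4 = 2 — satisfied.
C10: gcd(4, 14) = 2 — satisfied.
C11: min(4, 9) = 4 — satisfied.

The assignment satisfies every constraint.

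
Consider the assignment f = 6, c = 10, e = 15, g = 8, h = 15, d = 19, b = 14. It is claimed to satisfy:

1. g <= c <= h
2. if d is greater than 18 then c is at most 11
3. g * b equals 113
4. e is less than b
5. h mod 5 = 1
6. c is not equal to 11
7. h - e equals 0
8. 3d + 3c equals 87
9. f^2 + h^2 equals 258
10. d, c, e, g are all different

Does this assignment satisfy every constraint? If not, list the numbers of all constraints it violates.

1. values 8 <= 10 <= 15  OK
2. d = 19 > 18, so we need c ≤ 11; c = 10 ≤ 11  OK
3. g * b = 8 * 14 = 112, not 113  FAIL
4. e = 15, b = 14; 15 ≥ 14 (want <)  FAIL
5. 15 mod 5 = 0, not 1  FAIL
6. c = 10, and 10 ≠ 11  OK
7. h - e = 15 - 15 = 0  OK
8. 3d + 3c = 3(19) + 3(10) = 87  OK
9. f^2 + h^2 = 6^2 + 15^2 = 36 + 225 = 261, not 258  FAIL
10. values 19, 10, 15, 8 are pairwise distinct  OK

The assignment fails constraints 3, 4, 5, 9.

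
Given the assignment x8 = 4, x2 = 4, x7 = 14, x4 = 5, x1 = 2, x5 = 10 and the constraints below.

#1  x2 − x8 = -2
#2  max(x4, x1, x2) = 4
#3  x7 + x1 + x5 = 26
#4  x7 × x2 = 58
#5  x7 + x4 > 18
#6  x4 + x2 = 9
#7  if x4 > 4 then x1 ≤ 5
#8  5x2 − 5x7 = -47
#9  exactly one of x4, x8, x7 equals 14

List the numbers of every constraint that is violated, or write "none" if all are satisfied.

Constraints 1, 2, 4, and 8 are violated.

#1 x2 − x8 = 4 − 4 = 0, not -2 — violated.
#2 max(5, 2, 4) = 5, not 4 — violated.
#3 x7 + x1 + x5 = 14 + 2 + 10 = 26 — satisfied.
#4 x7 × x2 = 14 × 4 = 56, not 58 — violated.
#5 x7 + x4 = 14 + 5 = 19; 19 > 18 — satisfied.
#6 x4 + x2 = 5 + 4 = 9 — satisfied.
#7 x4 = 5 > 4, so we need x1 ≤ 5; x1 = 2 ≤ 5 — satisfied.
#8 5x2 − 5x7 = 5(4) − 5(14) = -50, not -47 — violated.
#9 x4=5, x8=4, x7=14; 1 of them equals 14 — satisfied.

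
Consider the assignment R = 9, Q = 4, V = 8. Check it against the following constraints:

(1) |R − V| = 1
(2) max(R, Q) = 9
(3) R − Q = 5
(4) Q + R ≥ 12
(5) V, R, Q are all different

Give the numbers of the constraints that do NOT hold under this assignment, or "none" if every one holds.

(1) |9 − 8| = 1  OK
(2) max(9, 4) = 9  OK
(3) R − Q = 9 − 4 = 5  OK
(4) Q + R = 4 + 9 = 13; 13 ≥ 12  OK
(5) values 8, 9, 4 are pairwise distinct  OK

None — every constraint holds.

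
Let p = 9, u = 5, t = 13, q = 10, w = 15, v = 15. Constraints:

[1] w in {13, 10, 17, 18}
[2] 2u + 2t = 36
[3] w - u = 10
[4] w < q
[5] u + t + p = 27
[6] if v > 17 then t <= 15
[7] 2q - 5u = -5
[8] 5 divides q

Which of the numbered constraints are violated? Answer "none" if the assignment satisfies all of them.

Violated: 1 and 4.

[1] w = 15 is not in {13, 10, 17, 18}  ✘
[2] 2u + 2t = 2(5) + 2(13) = 36  ✔
[3] w - u = 15 - 5 = 10  ✔
[4] w = 15, q = 10; 15 ≥ 10 (want <)  ✘
[5] u + t + p = 5 + 13 + 9 = 27  ✔
[6] v = 15, not > 17; antecedent false, conditional vacuously true  ✔
[7] 2q - 5u = 2(10) - 5(5) = -5  ✔
[8] 10 / 5 = 2, so 5 divides 10  ✔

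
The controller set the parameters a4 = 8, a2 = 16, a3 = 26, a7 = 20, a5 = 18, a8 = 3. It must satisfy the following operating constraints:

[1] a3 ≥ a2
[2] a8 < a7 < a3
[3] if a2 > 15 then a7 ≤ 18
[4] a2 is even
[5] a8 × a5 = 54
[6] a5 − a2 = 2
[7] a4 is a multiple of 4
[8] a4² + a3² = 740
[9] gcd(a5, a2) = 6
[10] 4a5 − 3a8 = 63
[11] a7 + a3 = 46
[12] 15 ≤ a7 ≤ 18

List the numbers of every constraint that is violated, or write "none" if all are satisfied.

[1] a3 = 26, a2 = 16; 26 ≥ 16  ✔
[2] values 3 < 20 < 26  ✔
[3] a2 = 16 > 15, so we need a7 ≤ 18; but a7 = 20 > 18  ✘
[4] a2 = 16 is even  ✔
[5] a8 × a5 = 3 × 18 = 54  ✔
[6] a5 − a2 = 18 − 16 = 2  ✔
[7] 8 / 4 = 2, so 4 divides 8  ✔
[8] a4² + a3² = 8² + 26² = 64 + 676 = 740  ✔
[9] gcd(18, 16) = 2, not 6  ✘
[10] 4a5 − 3a8 = 4(18) − 3(3) = 63  ✔
[11] a7 + a3 = 20 + 26 = 46  ✔
[12] a7 = 20 is outside [15, 18]  ✘

Violated: 3, 9, 12.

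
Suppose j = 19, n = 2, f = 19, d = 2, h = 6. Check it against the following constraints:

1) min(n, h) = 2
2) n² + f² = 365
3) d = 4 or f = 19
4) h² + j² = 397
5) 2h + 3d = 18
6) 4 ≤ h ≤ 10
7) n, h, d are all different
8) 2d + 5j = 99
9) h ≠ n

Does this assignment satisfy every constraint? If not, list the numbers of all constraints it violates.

1) min(2, 6) = 2 — satisfied.
2) n² + f² = 2² + 19² = 4 + 361 = 365 — satisfied.
3) d = 2 ≠ 4, but f = 19 = 19 (second disjunct) — satisfied.
4) h² + j² = 6² + 19² = 36 + 361 = 397 — satisfied.
5) 2h + 3d = 2(6) + 3(2) = 18 — satisfied.
6) h = 6 lies in [4, 10] — satisfied.
7) n = d = 2, not all different — violated.
8) 2d + 5j = 2(2) + 5(19) = 99 — satisfied.
9) h = 6, n = 2; distinct — satisfied.

The assignment fails constraint 7.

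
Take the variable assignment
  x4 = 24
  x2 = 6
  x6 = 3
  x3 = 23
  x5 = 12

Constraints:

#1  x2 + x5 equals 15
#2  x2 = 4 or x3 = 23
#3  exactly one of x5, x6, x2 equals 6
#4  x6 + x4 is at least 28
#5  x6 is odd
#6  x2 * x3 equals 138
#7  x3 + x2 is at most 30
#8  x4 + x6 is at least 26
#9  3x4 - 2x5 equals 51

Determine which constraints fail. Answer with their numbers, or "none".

#1 x2 + x5 = 6 + 12 = 18, not 15 — violated.
#2 x2 = 6 ≠ 4, but x3 = 23 = 23 (second disjunct) — satisfied.
#3 x5=12, x6=3, x2=6; 1 of them equals 6 — satisfied.
#4 x6 + x4 = 3 + 24 = 27; 27 < 28, bound 28 not met — violated.
#5 x6 = 3 is odd — satisfied.
#6 x2 * x3 = 6 * 23 = 138 — satisfied.
#7 x3 + x2 = 23 + 6 = 29; 29 ≤ 30 — satisfied.
#8 x4 + x6 = 24 + 3 = 27; 27 ≥ 26 — satisfied.
#9 3x4 - 2x5 = 3(24) - 2(12) = 48, not 51 — violated.

Constraints 1, 4, and 9 do not hold.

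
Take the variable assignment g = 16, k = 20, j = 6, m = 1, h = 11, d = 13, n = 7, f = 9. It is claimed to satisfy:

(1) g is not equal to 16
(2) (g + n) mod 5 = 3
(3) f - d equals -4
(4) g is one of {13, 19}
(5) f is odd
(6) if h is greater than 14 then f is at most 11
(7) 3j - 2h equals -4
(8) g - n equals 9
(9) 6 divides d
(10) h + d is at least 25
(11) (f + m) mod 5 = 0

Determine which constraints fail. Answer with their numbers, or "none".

Violated: 1, 4, 9, and 10.

(1) g = 16, but 16 is required to differ  ✘
(2) g + n = 23; 23 mod 5 = 3  ✔
(3) f - d = 9 - 13 = -4  ✔
(4) g = 16 is not in {13, 19}  ✘
(5) f = 9 is odd  ✔
(6) h = 11, not > 14; antecedent false, conditional vacuously true  ✔
(7) 3j - 2h = 3(6) - 2(11) = -4  ✔
(8) g - n = 16 - 7 = 9  ✔
(9) 13 = 6*2 + 1, so 6 does not divide 13  ✘
(10) h + d = 11 + 13 = 24; 24 < 25, bound 25 not met  ✘
(11) f + m = 10; 10 mod 5 = 0  ✔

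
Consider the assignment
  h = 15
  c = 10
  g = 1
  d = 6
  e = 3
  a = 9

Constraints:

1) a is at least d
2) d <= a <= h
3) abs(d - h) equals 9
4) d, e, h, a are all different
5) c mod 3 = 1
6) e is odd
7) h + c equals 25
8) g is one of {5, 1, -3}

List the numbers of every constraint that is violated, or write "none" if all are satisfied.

Yes — all constraints hold.

1) a = 9, d = 6; 9 ≥ 6 — OK.
2) values 6 <= 9 <= 15 — OK.
3) abs(6 - 15) = 9 — OK.
4) values 6, 3, 15, 9 are pairwise distinct — OK.
5) 10 mod 3 = 1 — OK.
6) e = 3 is odd — OK.
7) h + c = 15 + 10 = 25 — OK.
8) g = 1 is in {5, 1, -3} — OK.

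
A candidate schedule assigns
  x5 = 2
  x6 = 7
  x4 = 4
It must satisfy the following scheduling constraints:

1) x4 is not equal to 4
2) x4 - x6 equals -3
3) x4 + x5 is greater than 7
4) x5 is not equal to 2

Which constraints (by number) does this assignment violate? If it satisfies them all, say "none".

1) x4 = 4, but 4 is required to differ  ✗
2) x4 - x6 = 4 - 7 = -3  ✓
3) x4 + x5 = 4 + 2 = 6; 6 ≤ 7, bound 7 not met  ✗
4) x5 = 2, but 2 is required to differ  ✗

Constraints 1, 3, and 4 are violated.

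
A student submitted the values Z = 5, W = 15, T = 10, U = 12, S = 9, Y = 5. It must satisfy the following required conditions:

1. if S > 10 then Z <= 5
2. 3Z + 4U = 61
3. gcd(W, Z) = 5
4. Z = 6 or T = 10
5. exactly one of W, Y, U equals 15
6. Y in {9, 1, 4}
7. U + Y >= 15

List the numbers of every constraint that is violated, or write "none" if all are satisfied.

The assignment fails constraints 2 and 6.

1. S = 9, not > 10; antecedent false, conditional vacuously true — OK.
2. 3Z + 4U = 3(5) + 4(12) = 63, not 61 — violated.
3. gcd(15, 5) = 5 — OK.
4. Z = 5 ≠ 6, but T = 10 = 10 (second disjunct) — OK.
5. W=15, Y=5, U=12; 1 of them equals 15 — OK.
6. Y = 5 is not in {9, 1, 4} — violated.
7. U + Y = 12 + 5 = 17; 17 ≥ 15 — OK.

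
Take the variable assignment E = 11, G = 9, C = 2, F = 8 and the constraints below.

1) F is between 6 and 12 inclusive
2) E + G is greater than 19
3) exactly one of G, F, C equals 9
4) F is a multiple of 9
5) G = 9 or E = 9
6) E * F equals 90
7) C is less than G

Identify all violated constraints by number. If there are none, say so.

1) F = 8 lies in [6, 12] — OK.
2) E + G = 11 + 9 = 20; 20 > 19 — OK.
3) G=9, F=8, C=2; 1 of them equals 9 — OK.
4) 8 = 9*0 + 8, so 9 does not divide 8 — violated.
5) G = 9 = 9 (first disjunct) — OK.
6) E * F = 11 * 8 = 88, not 90 — violated.
7) C = 2, G = 9; 2 < 9 — OK.

Constraints 4 and 6 do not hold.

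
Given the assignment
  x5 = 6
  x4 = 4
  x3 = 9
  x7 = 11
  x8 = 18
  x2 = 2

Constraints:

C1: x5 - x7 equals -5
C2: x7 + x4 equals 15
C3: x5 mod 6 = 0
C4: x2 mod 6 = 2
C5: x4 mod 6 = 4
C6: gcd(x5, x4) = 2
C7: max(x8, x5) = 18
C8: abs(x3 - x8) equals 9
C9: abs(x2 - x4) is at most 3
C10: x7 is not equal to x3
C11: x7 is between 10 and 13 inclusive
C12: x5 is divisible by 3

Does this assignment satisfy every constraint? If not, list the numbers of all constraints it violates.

Yes — all constraints hold.

C1: x5 - x7 = 6 - 11 = -5 — holds.
C2: x7 + x4 = 11 + 4 = 15 — holds.
C3: 6 mod 6 = 0 — holds.
C4: 2 mod 6 = 2 — holds.
C5: 4 mod 6 = 4 — holds.
C6: gcd(6, 4) = 2 — holds.
C7: max(18, 6) = 18 — holds.
C8: abs(9 - 18) = 9 — holds.
C9: abs(2 - 4) = 2; 2 ≤ 3 — holds.
C10: x7 = 11, x3 = 9; distinct — holds.
C11: x7 = 11 lies in [10, 13] — holds.
C12: 6 / 3 = 2, so 3 divides 6 — holds.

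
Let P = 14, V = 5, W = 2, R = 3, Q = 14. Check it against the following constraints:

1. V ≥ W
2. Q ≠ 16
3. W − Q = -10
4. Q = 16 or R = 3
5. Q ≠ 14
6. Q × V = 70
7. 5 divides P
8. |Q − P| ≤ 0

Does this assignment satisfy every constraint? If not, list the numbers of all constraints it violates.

1. V = 5, W = 2; 5 ≥ 2  OK
2. Q = 14, and 14 ≠ 16  OK
3. W − Q = 2 − 14 = -12, not -10  FAIL
4. Q = 14 ≠ 16, but R = 3 = 3 (second disjunct)  OK
5. Q = 14, but 14 is required to differ  FAIL
6. Q × V = 14 × 5 = 70  OK
7. 14 = 5×2 + 4, so 5 does not divide 14  FAIL
8. |14 − 14| = 0; 0 ≤ 0  OK

No — constraints 3, 5, and 7 are not satisfied.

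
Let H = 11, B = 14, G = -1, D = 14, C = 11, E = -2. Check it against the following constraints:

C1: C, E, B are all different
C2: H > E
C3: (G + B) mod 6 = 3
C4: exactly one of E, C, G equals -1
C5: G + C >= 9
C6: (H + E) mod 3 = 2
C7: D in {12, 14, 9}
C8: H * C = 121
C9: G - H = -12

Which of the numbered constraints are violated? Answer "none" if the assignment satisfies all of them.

Violated: 3 and 6.

C1: values 11, -2, 14 are pairwise distinct  ✓
C2: H = 11, E = -2; 11 > -2  ✓
C3: G + B = 13; 13 mod 6 = 1, not 3  ✗
C4: E=-2, C=11, G=-1; 1 of them equals -1  ✓
C5: G + C = -1 + 11 = 10; 10 ≥ 9  ✓
C6: H + E = 9; 9 mod 3 = 0, not 2  ✗
C7: D = 14 is in {12, 14, 9}  ✓
C8: H * C = 11 * 11 = 121  ✓
C9: G - H = -1 - 11 = -12  ✓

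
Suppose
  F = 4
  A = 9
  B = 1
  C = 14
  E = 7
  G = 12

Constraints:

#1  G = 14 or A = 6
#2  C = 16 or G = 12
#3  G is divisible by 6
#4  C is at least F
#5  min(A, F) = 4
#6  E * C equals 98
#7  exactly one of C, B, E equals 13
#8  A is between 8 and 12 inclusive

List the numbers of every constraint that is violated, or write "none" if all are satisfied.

The assignment fails constraints 1 and 7.

#1 G = 12 ≠ 14 and A = 9 ≠ 6; both disjuncts false  no
#2 C = 14 ≠ 16, but G = 12 = 12 (second disjunct)  yes
#3 12 / 6 = 2, so 6 divides 12  yes
#4 C = 14, F = 4; 14 ≥ 4  yes
#5 min(9, 4) = 4  yes
#6 E * C = 7 * 14 = 98  yes
#7 C=14, B=1, E=7; 0 of them equal 13, not exactly one  no
#8 A = 9 lies in [8, 12]  yes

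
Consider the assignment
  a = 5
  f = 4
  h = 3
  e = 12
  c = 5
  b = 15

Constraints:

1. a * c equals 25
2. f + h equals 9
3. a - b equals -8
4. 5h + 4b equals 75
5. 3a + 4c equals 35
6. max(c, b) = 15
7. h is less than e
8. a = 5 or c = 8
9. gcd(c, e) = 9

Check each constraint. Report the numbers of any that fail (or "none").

1. a * c = 5 * 5 = 25  ✓
2. f + h = 4 + 3 = 7, not 9  ✗
3. a - b = 5 - 15 = -10, not -8  ✗
4. 5h + 4b = 5(3) + 4(15) = 75  ✓
5. 3a + 4c = 3(5) + 4(5) = 35  ✓
6. max(5, 15) = 15  ✓
7. h = 3, e = 12; 3 < 12  ✓
8. a = 5 = 5 (first disjunct)  ✓
9. gcd(5, 12) = 1, not 9  ✗

Violated: 2, 3, and 9.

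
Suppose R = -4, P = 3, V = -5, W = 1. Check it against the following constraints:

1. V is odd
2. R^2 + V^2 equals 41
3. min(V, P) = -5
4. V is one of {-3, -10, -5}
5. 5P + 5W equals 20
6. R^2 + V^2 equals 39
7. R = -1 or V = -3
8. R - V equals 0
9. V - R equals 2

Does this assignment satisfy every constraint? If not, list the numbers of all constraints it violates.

1. V = -5 is odd  ✔
2. R^2 + V^2 = (-4)^2 + (-5)^2 = 16 + 25 = 41  ✔
3. min(-5, 3) = -5  ✔
4. V = -5 is in {-3, -10, -5}  ✔
5. 5P + 5W = 5(3) + 5(1) = 20  ✔
6. R^2 + V^2 = (-4)^2 + (-5)^2 = 16 + 25 = 41, not 39  ✘
7. R = -4 ≠ -1 and V = -5 ≠ -3; both disjuncts false  ✘
8. R - V = -4 - (-5) = 1, not 0  ✘
9. V - R = -5 - (-4) = -1, not 2  ✘

Constraints 6, 7, 8, 9 do not hold.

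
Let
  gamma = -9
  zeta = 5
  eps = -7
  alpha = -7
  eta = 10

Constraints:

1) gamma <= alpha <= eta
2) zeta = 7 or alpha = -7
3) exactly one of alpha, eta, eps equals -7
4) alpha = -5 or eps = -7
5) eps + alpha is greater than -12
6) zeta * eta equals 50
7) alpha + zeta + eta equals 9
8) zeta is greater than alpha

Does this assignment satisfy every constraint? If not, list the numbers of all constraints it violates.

1) values -9 <= -7 <= 10 — holds.
2) zeta = 5 ≠ 7, but alpha = -7 = -7 (second disjunct) — holds.
3) alpha=-7, eta=10, eps=-7; 2 of them equal -7, not exactly one — does not hold.
4) alpha = -7 ≠ -5, but eps = -7 = -7 (second disjunct) — holds.
5) eps + alpha = -7 + (-7) = -14; -14 ≤ -12, bound -12 not met — does not hold.
6) zeta * eta = 5 * 10 = 50 — holds.
7) alpha + zeta + eta = -7 + 5 + 10 = 8, not 9 — does not hold.
8) zeta = 5, alpha = -7; 5 > -7 — holds.

Constraints 3, 5, 7 do not hold.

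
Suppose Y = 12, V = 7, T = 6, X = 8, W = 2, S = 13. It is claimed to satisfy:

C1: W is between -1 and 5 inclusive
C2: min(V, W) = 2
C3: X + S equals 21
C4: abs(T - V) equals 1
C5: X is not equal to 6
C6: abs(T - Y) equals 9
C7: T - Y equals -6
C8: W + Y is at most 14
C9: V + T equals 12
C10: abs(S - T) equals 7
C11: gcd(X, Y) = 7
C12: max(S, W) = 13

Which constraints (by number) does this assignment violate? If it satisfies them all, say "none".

C1: W = 2 lies in [-1, 5]  ✓
C2: min(7, 2) = 2  ✓
C3: X + S = 8 + 13 = 21  ✓
C4: abs(6 - 7) = 1  ✓
C5: X = 8, and 8 ≠ 6  ✓
C6: abs(6 - 12) = 6, not 9  ✗
C7: T - Y = 6 - 12 = -6  ✓
C8: W + Y = 2 + 12 = 14; 14 ≤ 14  ✓
C9: V + T = 7 + 6 = 13, not 12  ✗
C10: abs(13 - 6) = 7  ✓
C11: gcd(8, 12) = 4, not 7  ✗
C12: max(13, 2) = 13  ✓

Constraints 6, 9, 11 are violated.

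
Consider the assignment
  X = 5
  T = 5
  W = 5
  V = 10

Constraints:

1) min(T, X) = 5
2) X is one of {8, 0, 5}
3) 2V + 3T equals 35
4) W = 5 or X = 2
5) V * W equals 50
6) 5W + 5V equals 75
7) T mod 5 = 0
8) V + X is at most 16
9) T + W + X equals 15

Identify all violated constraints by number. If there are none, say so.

None — every constraint holds.

1) min(5, 5) = 5 — OK.
2) X = 5 is in {8, 0, 5} — OK.
3) 2V + 3T = 2(10) + 3(5) = 35 — OK.
4) W = 5 = 5 (first disjunct) — OK.
5) V * W = 10 * 5 = 50 — OK.
6) 5W + 5V = 5(5) + 5(10) = 75 — OK.
7) 5 mod 5 = 0 — OK.
8) V + X = 10 + 5 = 15; 15 ≤ 16 — OK.
9) T + W + X = 5 + 5 + 5 = 15 — OK.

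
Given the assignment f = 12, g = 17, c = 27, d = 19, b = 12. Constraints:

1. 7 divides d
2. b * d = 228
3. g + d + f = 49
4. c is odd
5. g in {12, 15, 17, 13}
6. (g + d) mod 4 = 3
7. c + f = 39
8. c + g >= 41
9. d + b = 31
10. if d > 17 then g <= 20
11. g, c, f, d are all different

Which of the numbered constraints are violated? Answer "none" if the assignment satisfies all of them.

No — constraints 1, 3, 6 are not satisfied.

1. 19 = 7*2 + 5, so 7 does not divide 19 — violated.
2. b * d = 12 * 19 = 228 — OK.
3. g + d + f = 17 + 19 + 12 = 48, not 49 — violated.
4. c = 27 is odd — OK.
5. g = 17 is in {12, 15, 17, 13} — OK.
6. g + d = 36; 36 mod 4 = 0, not 3 — violated.
7. c + f = 27 + 12 = 39 — OK.
8. c + g = 27 + 17 = 44; 44 ≥ 41 — OK.
9. d + b = 19 + 12 = 31 — OK.
10. d = 19 > 17, so we need g ≤ 20; g = 17 ≤ 20 — OK.
11. values 17, 27, 12, 19 are pairwise distinct — OK.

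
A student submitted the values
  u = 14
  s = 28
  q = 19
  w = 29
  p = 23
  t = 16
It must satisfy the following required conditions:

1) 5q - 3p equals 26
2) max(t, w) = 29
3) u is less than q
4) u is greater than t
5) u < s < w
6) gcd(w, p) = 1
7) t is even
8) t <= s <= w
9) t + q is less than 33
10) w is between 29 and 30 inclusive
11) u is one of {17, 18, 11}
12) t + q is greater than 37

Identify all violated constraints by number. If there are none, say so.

Violated: 4, 9, 11, and 12.

1) 5q - 3p = 5(19) - 3(23) = 26 — holds.
2) max(16, 29) = 29 — holds.
3) u = 14, q = 19; 14 < 19 — holds.
4) u = 14, t = 16; 14 ≤ 16 (want >) — fails.
5) values 14 < 28 < 29 — holds.
6) gcd(29, 23) = 1 — holds.
7) t = 16 is even — holds.
8) values 16 <= 28 <= 29 — holds.
9) t + q = 16 + 19 = 35; 35 ≥ 33, bound 33 not met — fails.
10) w = 29 lies in [29, 30] — holds.
11) u = 14 is not in {17, 18, 11} — fails.
12) t + q = 16 + 19 = 35; 35 ≤ 37, bound 37 not met — fails.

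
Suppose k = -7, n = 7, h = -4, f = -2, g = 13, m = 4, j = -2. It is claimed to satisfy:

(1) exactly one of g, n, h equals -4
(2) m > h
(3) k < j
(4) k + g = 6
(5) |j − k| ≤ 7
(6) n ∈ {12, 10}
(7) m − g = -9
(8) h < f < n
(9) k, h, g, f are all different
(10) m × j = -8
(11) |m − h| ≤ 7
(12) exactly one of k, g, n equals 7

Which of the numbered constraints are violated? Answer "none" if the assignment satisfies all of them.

Constraints 6, 11 are violated.

(1) g=13, n=7, h=-4; 1 of them equals -4 — OK.
(2) m = 4, h = -4; 4 > -4 — OK.
(3) k = -7, j = -2; -7 < -2 — OK.
(4) k + g = -7 + 13 = 6 — OK.
(5) |-2 − (-7)| = 5; 5 ≤ 7 — OK.
(6) n = 7 is not in {12, 10} — violated.
(7) m − g = 4 − 13 = -9 — OK.
(8) values -4 < -2 < 7 — OK.
(9) values -7, -4, 13, -2 are pairwise distinct — OK.
(10) m × j = 4 × (-2) = -8 — OK.
(11) |4 − (-4)| = 8; 8 > 7, exceeds bound 7 — violated.
(12) k=-7, g=13, n=7; 1 of them equals 7 — OK.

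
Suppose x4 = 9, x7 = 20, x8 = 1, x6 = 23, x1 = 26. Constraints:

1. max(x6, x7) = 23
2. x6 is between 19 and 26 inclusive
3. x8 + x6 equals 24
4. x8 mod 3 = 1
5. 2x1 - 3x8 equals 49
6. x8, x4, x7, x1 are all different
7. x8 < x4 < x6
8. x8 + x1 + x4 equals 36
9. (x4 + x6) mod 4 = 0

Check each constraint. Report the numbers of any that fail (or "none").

None — every constraint holds.

1. max(23, 20) = 23 — satisfied.
2. x6 = 23 lies in [19, 26] — satisfied.
3. x8 + x6 = 1 + 23 = 24 — satisfied.
4. 1 mod 3 = 1 — satisfied.
5. 2x1 - 3x8 = 2(26) - 3(1) = 49 — satisfied.
6. values 1, 9, 20, 26 are pairwise distinct — satisfied.
7. values 1 < 9 < 23 — satisfied.
8. x8 + x1 + x4 = 1 + 26 + 9 = 36 — satisfied.
9. x4 + x6 = 32; 32 mod 4 = 0 — satisfied.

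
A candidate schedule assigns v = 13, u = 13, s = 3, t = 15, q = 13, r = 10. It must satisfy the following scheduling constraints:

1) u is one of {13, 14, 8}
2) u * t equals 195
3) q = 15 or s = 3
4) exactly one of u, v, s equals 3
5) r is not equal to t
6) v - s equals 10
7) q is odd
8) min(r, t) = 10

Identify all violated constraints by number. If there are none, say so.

1) u = 13 is in {13, 14, 8} — satisfied.
2) u * t = 13 * 15 = 195 — satisfied.
3) q = 13 ≠ 15, but s = 3 = 3 (second disjunct) — satisfied.
4) u=13, v=13, s=3; 1 of them equals 3 — satisfied.
5) r = 10, t = 15; distinct — satisfied.
6) v - s = 13 - 3 = 10 — satisfied.
7) q = 13 is odd — satisfied.
8) min(10, 15) = 10 — satisfied.

Yes — all constraints hold.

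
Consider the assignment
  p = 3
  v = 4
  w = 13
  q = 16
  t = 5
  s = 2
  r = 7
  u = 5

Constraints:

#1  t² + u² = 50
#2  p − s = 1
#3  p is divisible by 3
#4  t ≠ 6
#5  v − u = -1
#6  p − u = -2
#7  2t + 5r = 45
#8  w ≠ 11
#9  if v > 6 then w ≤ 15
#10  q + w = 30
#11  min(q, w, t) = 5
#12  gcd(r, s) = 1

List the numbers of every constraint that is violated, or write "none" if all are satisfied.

#1 t² + u² = 5² + 5² = 25 + 25 = 50  true
#2 p − s = 3 − 2 = 1  true
#3 3 / 3 = 1, so 3 divides 3  true
#4 t = 5, and 5 ≠ 6  true
#5 v − u = 4 − 5 = -1  true
#6 p − u = 3 − 5 = -2  true
#7 2t + 5r = 2(5) + 5(7) = 45  true
#8 w = 13, and 13 ≠ 11  true
#9 v = 4, not > 6; antecedent false, conditional vacuously true  true
#10 q + w = 16 + 13 = 29, not 30  false
#11 min(16, 13, 5) = 5  true
#12 gcd(7, 2) = 1  true

Constraint 10 does not hold.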